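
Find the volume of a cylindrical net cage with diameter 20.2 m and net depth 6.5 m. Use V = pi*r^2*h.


r = d/2 = 20.2/2 = 10.1 m
Base area = pi*r^2 = pi*10.1^2 = 320.47387 m^2
Volume = 320.47387 * 6.5 = 2083.08 m^3

2083.08 m^3


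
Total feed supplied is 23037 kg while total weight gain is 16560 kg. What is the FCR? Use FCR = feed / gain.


FCR = feed consumed / weight gained
FCR = 23037 kg / 16560 kg = 1.39112

1.39112


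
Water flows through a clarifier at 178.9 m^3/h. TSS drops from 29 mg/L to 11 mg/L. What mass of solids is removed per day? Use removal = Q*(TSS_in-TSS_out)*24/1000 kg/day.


Concentration drop: TSS_in - TSS_out = 29 - 11 = 18 mg/L
Hourly solids removed = Q * dTSS = 178.9 m^3/h * 18 mg/L = 3220.2 g/h  (m^3/h * mg/L = g/h)
Daily solids removed = 3220.2 * 24 = 77284.8 g/day
Convert g to kg: 77284.8 / 1000 = 77.2848 kg/day

77.2848 kg/day


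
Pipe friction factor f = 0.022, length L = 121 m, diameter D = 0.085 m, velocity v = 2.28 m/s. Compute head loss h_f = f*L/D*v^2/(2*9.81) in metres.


v^2 = 2.28^2 = 5.1984 m^2/s^2
L/D = 121/0.085 = 1423.5294
h_f = f*(L/D)*v^2/(2g) = 0.022 * 1423.5294 * 5.1984 / 19.62 = 8.29774 m

8.29774 m


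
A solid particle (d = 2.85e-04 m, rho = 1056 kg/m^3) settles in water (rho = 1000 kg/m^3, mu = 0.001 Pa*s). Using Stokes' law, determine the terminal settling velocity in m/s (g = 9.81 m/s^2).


Density difference: rho_p - rho_f = 1056 - 1000 = 56 kg/m^3
d^2 = (2.85e-04)^2 = 8.1225e-08 m^2
Numerator = (rho_p - rho_f) * g * d^2 = 56 * 9.81 * 8.1225e-08 = 4.4621766e-05
Denominator = 18 * mu = 18 * 0.001 = 0.018
v_s = 4.4621766e-05 / 0.018 = 0.00247899 m/s
Check: Re = rho_f * v_s * d / mu = 1000 * 0.00247899 * 2.85e-04 / 0.001 = 0.707 < 1, so Stokes' law applies.

0.00247899 m/s


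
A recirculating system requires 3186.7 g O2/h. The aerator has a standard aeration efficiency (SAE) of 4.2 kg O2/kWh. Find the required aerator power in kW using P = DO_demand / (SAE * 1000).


SAE in g O2/kWh = 4.2 * 1000 = 4200 g/kWh
P = DO_demand / SAE_g = 3186.7 / 4200 = 0.758738 kW

0.758738 kW


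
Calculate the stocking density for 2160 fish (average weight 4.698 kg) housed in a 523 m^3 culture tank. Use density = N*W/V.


Total biomass = 2160 fish * 4.698 kg = 10147.68 kg
Density = total biomass / volume = 10147.68 / 523 = 19.4028 kg/m^3

19.4028 kg/m^3


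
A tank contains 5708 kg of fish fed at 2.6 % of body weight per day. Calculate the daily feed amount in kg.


Feeding rate fraction = 2.6% / 100 = 0.026
Daily feed = 5708 kg * 0.026 = 148.408 kg/day

148.408 kg/day


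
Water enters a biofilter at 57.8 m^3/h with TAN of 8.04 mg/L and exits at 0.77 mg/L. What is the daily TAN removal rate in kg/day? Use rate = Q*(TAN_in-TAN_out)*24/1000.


Concentration drop: TAN_in - TAN_out = 8.04 - 0.77 = 7.27 mg/L
Hourly TAN removed = Q * dTAN = 57.8 m^3/h * 7.27 mg/L = 420.206 g/h  (m^3/h * mg/L = g/h)
Daily TAN removed = 420.206 * 24 = 10084.944 g/day
Convert to kg/day: 10084.944 / 1000 = 10.084944 kg/day

10.084944 kg/day


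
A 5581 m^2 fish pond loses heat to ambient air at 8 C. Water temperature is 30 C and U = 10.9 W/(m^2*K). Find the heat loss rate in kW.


Temperature difference dT = 30 - 8 = 22 K
Heat loss (W) = U * A * dT = 10.9 * 5581 * 22 = 1338323.8 W
Convert to kW: 1338323.8 / 1000 = 1338.3238 kW

1338.3238 kW


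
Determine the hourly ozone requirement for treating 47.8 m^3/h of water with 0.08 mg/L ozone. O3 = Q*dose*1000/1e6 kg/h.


O3 demand (mg/h) = Q * dose * 1000 = 47.8 * 0.08 * 1000 = 3824 mg/h
Convert mg to kg: 3824 / 1e6 = 0.003824 kg/h

0.003824 kg/h


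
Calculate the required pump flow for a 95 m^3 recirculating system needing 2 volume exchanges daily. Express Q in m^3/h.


Daily recirculation volume = 95 m^3 * 2 = 190 m^3/day
Flow rate Q = daily volume / 24 h = 190 / 24 = 7.91667 m^3/h

7.91667 m^3/h


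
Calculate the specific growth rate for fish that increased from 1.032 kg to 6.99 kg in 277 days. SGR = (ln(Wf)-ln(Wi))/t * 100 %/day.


ln(W_f) = ln(6.99) = 1.9444806
ln(W_i) = ln(1.032) = 0.031498667
ln(W_f) - ln(W_i) = 1.9444806 - 0.031498667 = 1.9129819
SGR = 1.9129819 / 277 * 100 = 0.690607 %/day

0.690607 %/day


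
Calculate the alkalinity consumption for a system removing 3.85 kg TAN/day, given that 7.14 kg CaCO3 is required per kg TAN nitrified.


Alkalinity factor: 7.14 kg CaCO3 consumed per kg TAN nitrified
alk = 3.85 kg TAN * 7.14 = 27.489 kg CaCO3/day

27.489 kg CaCO3/day


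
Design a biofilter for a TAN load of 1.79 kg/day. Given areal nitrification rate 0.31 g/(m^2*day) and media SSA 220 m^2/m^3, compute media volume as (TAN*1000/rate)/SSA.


A = 1.79*1000 / 0.31 = 5774.1935 m^2
V = 5774.1935 / 220 = 26.2463

26.2463 m^3


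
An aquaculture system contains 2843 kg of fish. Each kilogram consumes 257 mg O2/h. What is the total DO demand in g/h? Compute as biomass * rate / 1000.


Total O2 consumption (mg/h) = 2843 kg * 257 mg/(kg*h) = 730651 mg/h
Convert to g/h: 730651 / 1000 = 730.651 g/h

730.651 g/h


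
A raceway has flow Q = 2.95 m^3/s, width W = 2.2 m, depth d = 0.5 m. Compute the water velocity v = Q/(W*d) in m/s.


Cross-sectional area = W * d = 2.2 * 0.5 = 1.1 m^2
Velocity = Q / A = 2.95 / 1.1 = 2.68182 m/s

2.68182 m/s


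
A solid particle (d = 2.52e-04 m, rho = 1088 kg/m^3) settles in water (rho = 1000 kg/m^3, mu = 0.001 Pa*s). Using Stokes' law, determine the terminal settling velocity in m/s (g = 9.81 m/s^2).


Density difference: rho_p - rho_f = 1088 - 1000 = 88 kg/m^3
d^2 = (2.52e-04)^2 = 6.3504e-08 m^2
Numerator = (rho_p - rho_f) * g * d^2 = 88 * 9.81 * 6.3504e-08 = 5.4821733e-05
Denominator = 18 * mu = 18 * 0.001 = 0.018
v_s = 5.4821733e-05 / 0.018 = 0.00304565 m/s
Check: Re = rho_f * v_s * d / mu = 1000 * 0.00304565 * 2.52e-04 / 0.001 = 0.768 < 1, so Stokes' law applies.

0.00304565 m/s


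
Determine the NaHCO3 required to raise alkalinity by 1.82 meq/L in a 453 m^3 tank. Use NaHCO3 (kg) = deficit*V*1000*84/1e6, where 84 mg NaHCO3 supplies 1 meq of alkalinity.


Tank volume in L = 453 m^3 * 1000 = 453000 L
Total meq required = 1.82 meq/L * 453000 L = 824460 meq
NaHCO3 mass = 824460 meq * 84 mg/meq / 1e6 = 69.2546 kg

69.2546 kg


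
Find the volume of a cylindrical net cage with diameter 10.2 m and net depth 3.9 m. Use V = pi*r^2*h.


r = d/2 = 10.2/2 = 5.1 m
Base area = pi*r^2 = pi*5.1^2 = 81.712825 m^2
Volume = 81.712825 * 3.9 = 318.68 m^3

318.68 m^3


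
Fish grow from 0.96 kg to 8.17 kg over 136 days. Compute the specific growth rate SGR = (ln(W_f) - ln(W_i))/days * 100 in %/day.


ln(W_f) = ln(8.17) = 2.1004689
ln(W_i) = ln(0.96) = -0.040821995
ln(W_f) - ln(W_i) = 2.1004689 - -0.040821995 = 2.1412909
SGR = 2.1412909 / 136 * 100 = 1.57448 %/day

1.57448 %/day


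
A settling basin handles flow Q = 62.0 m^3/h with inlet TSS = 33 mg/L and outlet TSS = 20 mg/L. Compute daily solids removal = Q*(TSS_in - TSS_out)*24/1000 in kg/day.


Concentration drop: TSS_in - TSS_out = 33 - 20 = 13 mg/L
Hourly solids removed = Q * dTSS = 62.0 m^3/h * 13 mg/L = 806 g/h  (m^3/h * mg/L = g/h)
Daily solids removed = 806 * 24 = 19344 g/day
Convert g to kg: 19344 / 1000 = 19.344 kg/day

19.344 kg/day


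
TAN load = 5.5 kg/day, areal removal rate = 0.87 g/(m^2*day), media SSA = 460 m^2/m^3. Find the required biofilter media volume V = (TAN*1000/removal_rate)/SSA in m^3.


A = 5.5*1000 / 0.87 = 6321.8391 m^2
V = 6321.8391 / 460 = 13.7431

13.7431 m^3


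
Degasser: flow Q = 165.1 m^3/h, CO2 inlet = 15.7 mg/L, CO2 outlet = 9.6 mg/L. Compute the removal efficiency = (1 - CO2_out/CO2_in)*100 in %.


CO2_out / CO2_in = 9.6 / 15.7 = 0.61146497
Fraction remaining = 0.61146497
efficiency = (1 - 0.61146497) * 100 = 38.8535 %

38.8535 %


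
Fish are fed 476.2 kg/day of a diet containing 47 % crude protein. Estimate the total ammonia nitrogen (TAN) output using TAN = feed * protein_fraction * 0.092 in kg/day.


Protein in feed = 476.2 * 47/100 = 223.814 kg/day
TAN = protein * 0.092 = 223.814 * 0.092 = 20.590888 kg/day

20.590888 kg/day


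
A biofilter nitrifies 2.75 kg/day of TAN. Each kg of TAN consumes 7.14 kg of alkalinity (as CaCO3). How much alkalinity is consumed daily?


Alkalinity factor: 7.14 kg CaCO3 consumed per kg TAN nitrified
alk = 2.75 kg TAN * 7.14 = 19.635 kg CaCO3/day

19.635 kg CaCO3/day


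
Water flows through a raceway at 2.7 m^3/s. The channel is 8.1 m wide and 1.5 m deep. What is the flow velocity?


Cross-sectional area = W * d = 8.1 * 1.5 = 12.15 m^2
Velocity = Q / A = 2.7 / 12.15 = 0.222222 m/s

0.222222 m/s


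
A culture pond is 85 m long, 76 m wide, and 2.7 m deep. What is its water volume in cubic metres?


Base area = L * W = 85 * 76 = 6460 m^2
Volume = area * depth = 6460 * 2.7 = 17442 m^3

17442 m^3


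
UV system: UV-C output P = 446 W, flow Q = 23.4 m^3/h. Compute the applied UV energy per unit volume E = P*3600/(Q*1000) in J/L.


Energy delivered per hour = 446 W * 3600 s = 1605600 J/h
Volume treated per hour = 23.4 m^3/h * 1000 = 23400 L/h
dose = 1605600 / 23400 = 68.6154 J/L

68.6154 J/L


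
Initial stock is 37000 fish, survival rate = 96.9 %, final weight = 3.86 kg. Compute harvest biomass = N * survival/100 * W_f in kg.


Survivors = 37000 * 96.9/100 = 35853 fish
Harvest biomass = survivors * W_f = 35853 * 3.86 = 138392.58 kg

138392.58 kg


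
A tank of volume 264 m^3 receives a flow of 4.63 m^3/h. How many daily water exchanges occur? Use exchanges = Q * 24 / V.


Daily flow volume = 4.63 m^3/h * 24 h = 111.12 m^3/day
Exchanges = daily flow / tank volume = 111.12 / 264 = 0.420909 exchanges/day

0.420909 exchanges/day


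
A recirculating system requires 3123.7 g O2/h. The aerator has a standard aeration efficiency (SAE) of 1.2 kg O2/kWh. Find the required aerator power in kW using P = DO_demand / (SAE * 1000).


SAE in g O2/kWh = 1.2 * 1000 = 1200 g/kWh
P = DO_demand / SAE_g = 3123.7 / 1200 = 2.60308 kW

2.60308 kW


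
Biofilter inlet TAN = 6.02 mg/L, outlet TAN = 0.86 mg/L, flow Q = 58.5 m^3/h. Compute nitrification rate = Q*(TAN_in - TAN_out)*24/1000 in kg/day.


Concentration drop: TAN_in - TAN_out = 6.02 - 0.86 = 5.16 mg/L
Hourly TAN removed = Q * dTAN = 58.5 m^3/h * 5.16 mg/L = 301.86 g/h  (m^3/h * mg/L = g/h)
Daily TAN removed = 301.86 * 24 = 7244.64 g/day
Convert to kg/day: 7244.64 / 1000 = 7.24464 kg/day

7.24464 kg/day


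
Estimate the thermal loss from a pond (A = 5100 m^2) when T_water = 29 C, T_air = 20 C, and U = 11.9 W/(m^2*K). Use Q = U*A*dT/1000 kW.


Temperature difference dT = 29 - 20 = 9 K
Heat loss (W) = U * A * dT = 11.9 * 5100 * 9 = 546210 W
Convert to kW: 546210 / 1000 = 546.21 kW

546.21 kW


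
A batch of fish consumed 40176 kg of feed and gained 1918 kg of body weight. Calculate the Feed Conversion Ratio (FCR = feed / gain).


FCR = feed consumed / weight gained
FCR = 40176 kg / 1918 kg = 20.9468

20.9468


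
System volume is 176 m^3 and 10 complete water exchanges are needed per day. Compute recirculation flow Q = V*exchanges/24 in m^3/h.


Daily recirculation volume = 176 m^3 * 10 = 1760 m^3/day
Flow rate Q = daily volume / 24 h = 1760 / 24 = 73.3333 m^3/h

73.3333 m^3/h


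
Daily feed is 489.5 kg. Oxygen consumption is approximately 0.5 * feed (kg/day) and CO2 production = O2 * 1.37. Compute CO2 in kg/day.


O2 = 489.5 * 0.5 = 244.75
CO2 = 244.75 * 1.37 = 335.3075

335.3075 kg/day


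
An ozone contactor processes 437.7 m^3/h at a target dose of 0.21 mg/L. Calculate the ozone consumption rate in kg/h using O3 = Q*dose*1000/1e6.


O3 demand (mg/h) = Q * dose * 1000 = 437.7 * 0.21 * 1000 = 91917 mg/h
Convert mg to kg: 91917 / 1e6 = 0.091917 kg/h

0.091917 kg/h


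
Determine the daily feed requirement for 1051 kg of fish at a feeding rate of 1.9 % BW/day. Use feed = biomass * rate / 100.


Feeding rate fraction = 1.9% / 100 = 0.019
Daily feed = 1051 kg * 0.019 = 19.969 kg/day

19.969 kg/day


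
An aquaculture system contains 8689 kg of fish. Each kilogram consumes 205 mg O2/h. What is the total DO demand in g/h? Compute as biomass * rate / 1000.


Total O2 consumption (mg/h) = 8689 kg * 205 mg/(kg*h) = 1781245 mg/h
Convert to g/h: 1781245 / 1000 = 1781.245 g/h

1781.245 g/h


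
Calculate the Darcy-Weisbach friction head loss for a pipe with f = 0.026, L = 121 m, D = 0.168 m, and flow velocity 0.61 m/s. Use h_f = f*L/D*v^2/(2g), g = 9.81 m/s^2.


v^2 = 0.61^2 = 0.3721 m^2/s^2
L/D = 121/0.168 = 720.2381
h_f = f*(L/D)*v^2/(2g) = 0.026 * 720.2381 * 0.3721 / 19.62 = 0.355149 m

0.355149 m


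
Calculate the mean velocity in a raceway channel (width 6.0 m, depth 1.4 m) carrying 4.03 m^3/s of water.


Cross-sectional area = W * d = 6.0 * 1.4 = 8.4 m^2
Velocity = Q / A = 4.03 / 8.4 = 0.479762 m/s

0.479762 m/s


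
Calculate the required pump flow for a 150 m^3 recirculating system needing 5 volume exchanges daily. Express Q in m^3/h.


Daily recirculation volume = 150 m^3 * 5 = 750 m^3/day
Flow rate Q = daily volume / 24 h = 750 / 24 = 31.25 m^3/h

31.25 m^3/h


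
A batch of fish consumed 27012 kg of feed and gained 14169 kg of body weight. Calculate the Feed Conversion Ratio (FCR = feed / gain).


FCR = feed consumed / weight gained
FCR = 27012 kg / 14169 kg = 1.90642

1.90642


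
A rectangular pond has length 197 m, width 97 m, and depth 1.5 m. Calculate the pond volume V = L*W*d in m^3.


Base area = L * W = 197 * 97 = 19109 m^2
Volume = area * depth = 19109 * 1.5 = 28663.5 m^3

28663.5 m^3


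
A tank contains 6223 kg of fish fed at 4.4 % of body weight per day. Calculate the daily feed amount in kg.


Feeding rate fraction = 4.4% / 100 = 0.044
Daily feed = 6223 kg * 0.044 = 273.812 kg/day

273.812 kg/day


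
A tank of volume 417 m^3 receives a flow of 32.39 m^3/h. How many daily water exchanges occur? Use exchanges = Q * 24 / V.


Daily flow volume = 32.39 m^3/h * 24 h = 777.36 m^3/day
Exchanges = daily flow / tank volume = 777.36 / 417 = 1.86417 exchanges/day

1.86417 exchanges/day


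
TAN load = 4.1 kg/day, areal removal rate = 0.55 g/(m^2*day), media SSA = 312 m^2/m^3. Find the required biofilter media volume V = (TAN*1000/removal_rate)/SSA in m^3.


A = 4.1*1000 / 0.55 = 7454.5455 m^2
V = 7454.5455 / 312 = 23.8928

23.8928 m^3


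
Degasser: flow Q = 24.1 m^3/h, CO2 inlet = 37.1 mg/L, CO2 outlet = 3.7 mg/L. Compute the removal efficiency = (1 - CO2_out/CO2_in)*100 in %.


CO2_out / CO2_in = 3.7 / 37.1 = 0.099730458
Fraction remaining = 0.099730458
efficiency = (1 - 0.099730458) * 100 = 90.027 %

90.027 %


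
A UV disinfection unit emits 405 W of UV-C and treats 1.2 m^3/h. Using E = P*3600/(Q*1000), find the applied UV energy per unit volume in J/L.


Energy delivered per hour = 405 W * 3600 s = 1458000 J/h
Volume treated per hour = 1.2 m^3/h * 1000 = 1200 L/h
dose = 1458000 / 1200 = 1215 J/L

1215 J/L


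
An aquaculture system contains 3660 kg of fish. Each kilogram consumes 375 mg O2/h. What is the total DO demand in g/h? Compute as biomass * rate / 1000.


Total O2 consumption (mg/h) = 3660 kg * 375 mg/(kg*h) = 1372500 mg/h
Convert to g/h: 1372500 / 1000 = 1372.5 g/h

1372.5 g/h


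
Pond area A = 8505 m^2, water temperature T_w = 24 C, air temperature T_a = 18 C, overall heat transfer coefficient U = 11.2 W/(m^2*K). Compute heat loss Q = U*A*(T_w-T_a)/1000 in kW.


Temperature difference dT = 24 - 18 = 6 K
Heat loss (W) = U * A * dT = 11.2 * 8505 * 6 = 571536 W
Convert to kW: 571536 / 1000 = 571.536 kW

571.536 kW


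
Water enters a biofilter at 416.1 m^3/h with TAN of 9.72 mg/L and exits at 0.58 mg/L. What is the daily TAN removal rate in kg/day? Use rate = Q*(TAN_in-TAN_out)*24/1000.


Concentration drop: TAN_in - TAN_out = 9.72 - 0.58 = 9.14 mg/L
Hourly TAN removed = Q * dTAN = 416.1 m^3/h * 9.14 mg/L = 3803.154 g/h  (m^3/h * mg/L = g/h)
Daily TAN removed = 3803.154 * 24 = 91275.696 g/day
Convert to kg/day: 91275.696 / 1000 = 91.275696 kg/day

91.275696 kg/day


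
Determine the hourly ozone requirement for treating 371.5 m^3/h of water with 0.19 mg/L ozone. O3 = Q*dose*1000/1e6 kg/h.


O3 demand (mg/h) = Q * dose * 1000 = 371.5 * 0.19 * 1000 = 70585 mg/h
Convert mg to kg: 70585 / 1e6 = 0.070585 kg/h

0.070585 kg/h


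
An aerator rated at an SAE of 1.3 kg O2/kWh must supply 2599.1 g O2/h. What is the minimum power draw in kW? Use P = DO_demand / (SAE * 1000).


SAE in g O2/kWh = 1.3 * 1000 = 1300 g/kWh
P = DO_demand / SAE_g = 2599.1 / 1300 = 1.99931 kW

1.99931 kW


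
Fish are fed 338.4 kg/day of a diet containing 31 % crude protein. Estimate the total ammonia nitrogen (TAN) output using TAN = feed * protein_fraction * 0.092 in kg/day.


Protein in feed = 338.4 * 31/100 = 104.904 kg/day
TAN = protein * 0.092 = 104.904 * 0.092 = 9.651168 kg/day

9.651168 kg/day


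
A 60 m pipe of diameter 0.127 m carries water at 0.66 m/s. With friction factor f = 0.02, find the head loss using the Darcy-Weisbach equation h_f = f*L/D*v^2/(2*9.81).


v^2 = 0.66^2 = 0.4356 m^2/s^2
L/D = 60/0.127 = 472.44094
h_f = f*(L/D)*v^2/(2g) = 0.02 * 472.44094 * 0.4356 / 19.62 = 0.209781 m

0.209781 m


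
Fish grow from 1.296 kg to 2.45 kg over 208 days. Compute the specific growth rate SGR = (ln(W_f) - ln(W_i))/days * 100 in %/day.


ln(W_f) = ln(2.45) = 0.89608802
ln(W_i) = ln(1.296) = 0.2592826
ln(W_f) - ln(W_i) = 0.89608802 - 0.2592826 = 0.63680542
SGR = 0.63680542 / 208 * 100 = 0.306156 %/day

0.306156 %/day


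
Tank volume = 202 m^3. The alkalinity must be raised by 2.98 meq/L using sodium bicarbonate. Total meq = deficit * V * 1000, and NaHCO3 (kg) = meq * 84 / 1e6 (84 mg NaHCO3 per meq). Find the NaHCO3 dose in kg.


Tank volume in L = 202 m^3 * 1000 = 202000 L
Total meq required = 2.98 meq/L * 202000 L = 601960 meq
NaHCO3 mass = 601960 meq * 84 mg/meq / 1e6 = 50.5646 kg

50.5646 kg


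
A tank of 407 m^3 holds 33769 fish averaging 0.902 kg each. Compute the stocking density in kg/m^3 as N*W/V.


Total biomass = 33769 fish * 0.902 kg = 30459.638 kg
Density = total biomass / volume = 30459.638 / 407 = 74.8394 kg/m^3

74.8394 kg/m^3


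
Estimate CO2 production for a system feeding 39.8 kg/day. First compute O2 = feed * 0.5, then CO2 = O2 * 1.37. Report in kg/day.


O2 = 39.8 * 0.5 = 19.9
CO2 = 19.9 * 1.37 = 27.263

27.263 kg/day


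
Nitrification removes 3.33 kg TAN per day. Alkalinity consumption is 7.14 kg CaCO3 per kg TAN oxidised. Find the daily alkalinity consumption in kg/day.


Alkalinity factor: 7.14 kg CaCO3 consumed per kg TAN nitrified
alk = 3.33 kg TAN * 7.14 = 23.7762 kg CaCO3/day

23.7762 kg CaCO3/day


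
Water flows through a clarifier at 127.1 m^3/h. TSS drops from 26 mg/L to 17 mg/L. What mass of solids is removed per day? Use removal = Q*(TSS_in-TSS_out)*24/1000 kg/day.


Concentration drop: TSS_in - TSS_out = 26 - 17 = 9 mg/L
Hourly solids removed = Q * dTSS = 127.1 m^3/h * 9 mg/L = 1143.9 g/h  (m^3/h * mg/L = g/h)
Daily solids removed = 1143.9 * 24 = 27453.6 g/day
Convert g to kg: 27453.6 / 1000 = 27.4536 kg/day

27.4536 kg/day


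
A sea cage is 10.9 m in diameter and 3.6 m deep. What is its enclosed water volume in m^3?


r = d/2 = 10.9/2 = 5.45 m
Base area = pi*r^2 = pi*5.45^2 = 93.313156 m^2
Volume = 93.313156 * 3.6 = 335.927 m^3

335.927 m^3


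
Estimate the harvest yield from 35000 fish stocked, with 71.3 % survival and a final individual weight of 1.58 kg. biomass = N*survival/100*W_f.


Survivors = 35000 * 71.3/100 = 24955 fish
Harvest biomass = survivors * W_f = 24955 * 1.58 = 39428.9 kg

39428.9 kg


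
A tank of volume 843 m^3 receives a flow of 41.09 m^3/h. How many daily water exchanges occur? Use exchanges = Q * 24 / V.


Daily flow volume = 41.09 m^3/h * 24 h = 986.16 m^3/day
Exchanges = daily flow / tank volume = 986.16 / 843 = 1.16982 exchanges/day

1.16982 exchanges/day


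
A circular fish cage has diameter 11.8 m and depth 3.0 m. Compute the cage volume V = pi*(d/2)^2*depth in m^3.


r = d/2 = 11.8/2 = 5.9 m
Base area = pi*r^2 = pi*5.9^2 = 109.35884 m^2
Volume = 109.35884 * 3.0 = 328.077 m^3

328.077 m^3


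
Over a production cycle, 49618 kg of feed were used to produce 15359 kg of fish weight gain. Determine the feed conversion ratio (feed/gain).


FCR = feed consumed / weight gained
FCR = 49618 kg / 15359 kg = 3.23055

3.23055


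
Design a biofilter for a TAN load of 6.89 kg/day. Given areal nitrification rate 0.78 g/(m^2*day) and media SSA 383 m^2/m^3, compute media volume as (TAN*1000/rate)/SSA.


A = 6.89*1000 / 0.78 = 8833.3333 m^2
V = 8833.3333 / 383 = 23.0635

23.0635 m^3


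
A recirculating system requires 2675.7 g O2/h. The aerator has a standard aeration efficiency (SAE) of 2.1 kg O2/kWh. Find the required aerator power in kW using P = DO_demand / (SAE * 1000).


SAE in g O2/kWh = 2.1 * 1000 = 2100 g/kWh
P = DO_demand / SAE_g = 2675.7 / 2100 = 1.27414 kW

1.27414 kW


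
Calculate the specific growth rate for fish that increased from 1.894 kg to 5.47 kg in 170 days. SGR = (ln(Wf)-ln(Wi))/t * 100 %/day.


ln(W_f) = ln(5.47) = 1.6992786
ln(W_i) = ln(1.894) = 0.63869099
ln(W_f) - ln(W_i) = 1.6992786 - 0.63869099 = 1.0605876
SGR = 1.0605876 / 170 * 100 = 0.623875 %/day

0.623875 %/day


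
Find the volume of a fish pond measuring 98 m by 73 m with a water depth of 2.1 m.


Base area = L * W = 98 * 73 = 7154 m^2
Volume = area * depth = 7154 * 2.1 = 15023.4 m^3

15023.4 m^3


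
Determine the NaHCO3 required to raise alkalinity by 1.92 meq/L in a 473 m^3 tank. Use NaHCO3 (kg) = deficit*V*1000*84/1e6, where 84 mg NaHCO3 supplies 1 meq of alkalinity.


Tank volume in L = 473 m^3 * 1000 = 473000 L
Total meq required = 1.92 meq/L * 473000 L = 908160 meq
NaHCO3 mass = 908160 meq * 84 mg/meq / 1e6 = 76.2854 kg

76.2854 kg


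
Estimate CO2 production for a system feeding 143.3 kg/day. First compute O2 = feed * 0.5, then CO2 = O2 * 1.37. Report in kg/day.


O2 = 143.3 * 0.5 = 71.65
CO2 = 71.65 * 1.37 = 98.1605

98.1605 kg/day


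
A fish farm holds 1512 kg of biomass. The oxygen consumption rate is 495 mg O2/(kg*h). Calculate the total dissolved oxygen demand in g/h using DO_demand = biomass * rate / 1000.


Total O2 consumption (mg/h) = 1512 kg * 495 mg/(kg*h) = 748440 mg/h
Convert to g/h: 748440 / 1000 = 748.44 g/h

748.44 g/h


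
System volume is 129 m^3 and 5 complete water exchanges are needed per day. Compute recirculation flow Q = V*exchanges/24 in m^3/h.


Daily recirculation volume = 129 m^3 * 5 = 645 m^3/day
Flow rate Q = daily volume / 24 h = 645 / 24 = 26.875 m^3/h

26.875 m^3/h


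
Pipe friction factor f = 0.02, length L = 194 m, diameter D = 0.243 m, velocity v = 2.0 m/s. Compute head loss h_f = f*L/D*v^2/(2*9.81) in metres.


v^2 = 2.0^2 = 4 m^2/s^2
L/D = 194/0.243 = 798.35391
h_f = f*(L/D)*v^2/(2g) = 0.02 * 798.35391 * 4 / 19.62 = 3.25527 m

3.25527 m


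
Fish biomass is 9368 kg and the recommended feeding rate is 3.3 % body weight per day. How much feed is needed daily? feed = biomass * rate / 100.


Feeding rate fraction = 3.3% / 100 = 0.033
Daily feed = 9368 kg * 0.033 = 309.144 kg/day

309.144 kg/day


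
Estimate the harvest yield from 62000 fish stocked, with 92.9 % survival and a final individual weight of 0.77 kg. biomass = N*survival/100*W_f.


Survivors = 62000 * 92.9/100 = 57598 fish
Harvest biomass = survivors * W_f = 57598 * 0.77 = 44350.46 kg

44350.46 kg


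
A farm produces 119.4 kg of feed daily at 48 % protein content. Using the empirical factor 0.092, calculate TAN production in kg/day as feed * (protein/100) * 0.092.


Protein in feed = 119.4 * 48/100 = 57.312 kg/day
TAN = protein * 0.092 = 57.312 * 0.092 = 5.272704 kg/day

5.272704 kg/day


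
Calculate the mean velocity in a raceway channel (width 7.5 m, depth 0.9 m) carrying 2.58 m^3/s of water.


Cross-sectional area = W * d = 7.5 * 0.9 = 6.75 m^2
Velocity = Q / A = 2.58 / 6.75 = 0.382222 m/s

0.382222 m/s


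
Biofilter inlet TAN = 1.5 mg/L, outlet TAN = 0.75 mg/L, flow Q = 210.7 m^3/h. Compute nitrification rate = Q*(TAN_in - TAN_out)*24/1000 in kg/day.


Concentration drop: TAN_in - TAN_out = 1.5 - 0.75 = 0.75 mg/L
Hourly TAN removed = Q * dTAN = 210.7 m^3/h * 0.75 mg/L = 158.025 g/h  (m^3/h * mg/L = g/h)
Daily TAN removed = 158.025 * 24 = 3792.6 g/day
Convert to kg/day: 3792.6 / 1000 = 3.7926 kg/day

3.7926 kg/day


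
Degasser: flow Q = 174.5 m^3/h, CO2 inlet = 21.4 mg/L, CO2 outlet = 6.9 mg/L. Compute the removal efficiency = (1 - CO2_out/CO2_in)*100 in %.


CO2_out / CO2_in = 6.9 / 21.4 = 0.32242991
Fraction remaining = 0.32242991
efficiency = (1 - 0.32242991) * 100 = 67.757 %

67.757 %


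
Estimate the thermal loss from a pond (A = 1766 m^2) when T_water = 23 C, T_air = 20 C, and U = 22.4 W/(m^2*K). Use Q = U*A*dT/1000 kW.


Temperature difference dT = 23 - 20 = 3 K
Heat loss (W) = U * A * dT = 22.4 * 1766 * 3 = 118675.2 W
Convert to kW: 118675.2 / 1000 = 118.6752 kW

118.6752 kW


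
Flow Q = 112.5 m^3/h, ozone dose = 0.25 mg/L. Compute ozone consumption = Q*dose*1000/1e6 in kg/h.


O3 demand (mg/h) = Q * dose * 1000 = 112.5 * 0.25 * 1000 = 28125 mg/h
Convert mg to kg: 28125 / 1e6 = 0.028125 kg/h

0.028125 kg/h


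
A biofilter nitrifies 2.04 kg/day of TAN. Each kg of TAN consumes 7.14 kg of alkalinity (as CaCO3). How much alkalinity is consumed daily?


Alkalinity factor: 7.14 kg CaCO3 consumed per kg TAN nitrified
alk = 2.04 kg TAN * 7.14 = 14.5656 kg CaCO3/day

14.5656 kg CaCO3/day


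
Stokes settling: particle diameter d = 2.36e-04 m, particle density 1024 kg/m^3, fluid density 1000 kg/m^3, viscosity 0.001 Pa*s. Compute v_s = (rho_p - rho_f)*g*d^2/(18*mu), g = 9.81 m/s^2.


Density difference: rho_p - rho_f = 1024 - 1000 = 24 kg/m^3
d^2 = (2.36e-04)^2 = 5.5696e-08 m^2
Numerator = (rho_p - rho_f) * g * d^2 = 24 * 9.81 * 5.5696e-08 = 1.3113066e-05
Denominator = 18 * mu = 18 * 0.001 = 0.018
v_s = 1.3113066e-05 / 0.018 = 7.28504e-04 m/s
Check: Re = rho_f * v_s * d / mu = 1000 * 7.28504e-04 * 2.36e-04 / 0.001 = 0.172 < 1, so Stokes' law applies.

7.28504e-04 m/s


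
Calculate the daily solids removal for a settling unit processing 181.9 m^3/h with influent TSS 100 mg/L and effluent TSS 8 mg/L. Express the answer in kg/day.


Concentration drop: TSS_in - TSS_out = 100 - 8 = 92 mg/L
Hourly solids removed = Q * dTSS = 181.9 m^3/h * 92 mg/L = 16734.8 g/h  (m^3/h * mg/L = g/h)
Daily solids removed = 16734.8 * 24 = 401635.2 g/day
Convert g to kg: 401635.2 / 1000 = 401.6352 kg/day

401.6352 kg/day


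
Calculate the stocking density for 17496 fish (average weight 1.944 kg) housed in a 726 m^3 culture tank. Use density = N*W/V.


Total biomass = 17496 fish * 1.944 kg = 34012.224 kg
Density = total biomass / volume = 34012.224 / 726 = 46.8488 kg/m^3

46.8488 kg/m^3


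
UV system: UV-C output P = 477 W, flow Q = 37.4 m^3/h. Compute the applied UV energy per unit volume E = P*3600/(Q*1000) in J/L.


Energy delivered per hour = 477 W * 3600 s = 1717200 J/h
Volume treated per hour = 37.4 m^3/h * 1000 = 37400 L/h
dose = 1717200 / 37400 = 45.9144 J/L

45.9144 J/L


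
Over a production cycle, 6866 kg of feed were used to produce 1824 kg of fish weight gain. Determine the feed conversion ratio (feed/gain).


FCR = feed consumed / weight gained
FCR = 6866 kg / 1824 kg = 3.76425

3.76425


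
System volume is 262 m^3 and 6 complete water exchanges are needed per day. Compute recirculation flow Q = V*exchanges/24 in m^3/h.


Daily recirculation volume = 262 m^3 * 6 = 1572 m^3/day
Flow rate Q = daily volume / 24 h = 1572 / 24 = 65.5 m^3/h

65.5 m^3/h


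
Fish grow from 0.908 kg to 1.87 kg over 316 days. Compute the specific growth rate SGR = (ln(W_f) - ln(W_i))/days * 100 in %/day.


ln(W_f) = ln(1.87) = 0.62593843
ln(W_i) = ln(0.908) = -0.0965109
ln(W_f) - ln(W_i) = 0.62593843 - -0.0965109 = 0.72244933
SGR = 0.72244933 / 316 * 100 = 0.228623 %/day

0.228623 %/day


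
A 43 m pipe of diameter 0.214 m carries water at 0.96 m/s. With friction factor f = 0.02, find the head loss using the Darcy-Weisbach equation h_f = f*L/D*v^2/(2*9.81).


v^2 = 0.96^2 = 0.9216 m^2/s^2
L/D = 43/0.214 = 200.93458
h_f = f*(L/D)*v^2/(2g) = 0.02 * 200.93458 * 0.9216 / 19.62 = 0.188768 m

0.188768 m


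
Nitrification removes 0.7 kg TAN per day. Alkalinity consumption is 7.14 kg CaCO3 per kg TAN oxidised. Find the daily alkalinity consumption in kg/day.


Alkalinity factor: 7.14 kg CaCO3 consumed per kg TAN nitrified
alk = 0.7 kg TAN * 7.14 = 4.998 kg CaCO3/day

4.998 kg CaCO3/day


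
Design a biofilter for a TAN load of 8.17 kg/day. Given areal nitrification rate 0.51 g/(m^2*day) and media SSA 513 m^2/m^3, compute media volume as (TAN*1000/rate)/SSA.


A = 8.17*1000 / 0.51 = 16019.608 m^2
V = 16019.608 / 513 = 31.2273

31.2273 m^3


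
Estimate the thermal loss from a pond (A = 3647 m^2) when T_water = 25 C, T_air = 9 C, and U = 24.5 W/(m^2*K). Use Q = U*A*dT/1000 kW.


Temperature difference dT = 25 - 9 = 16 K
Heat loss (W) = U * A * dT = 24.5 * 3647 * 16 = 1429624 W
Convert to kW: 1429624 / 1000 = 1429.624 kW

1429.624 kW


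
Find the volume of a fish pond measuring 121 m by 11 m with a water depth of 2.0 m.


Base area = L * W = 121 * 11 = 1331 m^2
Volume = area * depth = 1331 * 2.0 = 2662 m^3

2662 m^3


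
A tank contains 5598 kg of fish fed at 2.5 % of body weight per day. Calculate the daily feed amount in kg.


Feeding rate fraction = 2.5% / 100 = 0.025
Daily feed = 5598 kg * 0.025 = 139.95 kg/day

139.95 kg/day


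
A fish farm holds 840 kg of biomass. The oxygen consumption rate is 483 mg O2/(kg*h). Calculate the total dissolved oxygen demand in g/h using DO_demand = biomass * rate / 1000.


Total O2 consumption (mg/h) = 840 kg * 483 mg/(kg*h) = 405720 mg/h
Convert to g/h: 405720 / 1000 = 405.72 g/h

405.72 g/h


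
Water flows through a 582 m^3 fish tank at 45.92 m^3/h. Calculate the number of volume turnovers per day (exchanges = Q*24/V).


Daily flow volume = 45.92 m^3/h * 24 h = 1102.08 m^3/day
Exchanges = daily flow / tank volume = 1102.08 / 582 = 1.89361 exchanges/day

1.89361 exchanges/day


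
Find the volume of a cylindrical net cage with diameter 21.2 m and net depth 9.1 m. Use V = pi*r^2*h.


r = d/2 = 21.2/2 = 10.6 m
Base area = pi*r^2 = pi*10.6^2 = 352.98935 m^2
Volume = 352.98935 * 9.1 = 3212.2 m^3

3212.2 m^3


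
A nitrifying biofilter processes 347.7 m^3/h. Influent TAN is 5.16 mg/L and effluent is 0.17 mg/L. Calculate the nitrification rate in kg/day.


Concentration drop: TAN_in - TAN_out = 5.16 - 0.17 = 4.99 mg/L
Hourly TAN removed = Q * dTAN = 347.7 m^3/h * 4.99 mg/L = 1735.023 g/h  (m^3/h * mg/L = g/h)
Daily TAN removed = 1735.023 * 24 = 41640.552 g/day
Convert to kg/day: 41640.552 / 1000 = 41.640552 kg/day

41.640552 kg/day


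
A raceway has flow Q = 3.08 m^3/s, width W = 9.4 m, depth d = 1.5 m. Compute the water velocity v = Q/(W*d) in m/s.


Cross-sectional area = W * d = 9.4 * 1.5 = 14.1 m^2
Velocity = Q / A = 3.08 / 14.1 = 0.21844 m/s

0.21844 m/s


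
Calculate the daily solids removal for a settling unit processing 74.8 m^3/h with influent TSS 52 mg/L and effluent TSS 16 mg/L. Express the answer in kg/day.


Concentration drop: TSS_in - TSS_out = 52 - 16 = 36 mg/L
Hourly solids removed = Q * dTSS = 74.8 m^3/h * 36 mg/L = 2692.8 g/h  (m^3/h * mg/L = g/h)
Daily solids removed = 2692.8 * 24 = 64627.2 g/day
Convert g to kg: 64627.2 / 1000 = 64.6272 kg/day

64.6272 kg/day


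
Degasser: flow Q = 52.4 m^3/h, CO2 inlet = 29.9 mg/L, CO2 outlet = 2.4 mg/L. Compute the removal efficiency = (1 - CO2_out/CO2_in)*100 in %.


CO2_out / CO2_in = 2.4 / 29.9 = 0.080267559
Fraction remaining = 0.080267559
efficiency = (1 - 0.080267559) * 100 = 91.9732 %

91.9732 %


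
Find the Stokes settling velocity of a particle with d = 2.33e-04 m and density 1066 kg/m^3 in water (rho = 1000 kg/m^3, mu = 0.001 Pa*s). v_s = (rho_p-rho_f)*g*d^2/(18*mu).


Density difference: rho_p - rho_f = 1066 - 1000 = 66 kg/m^3
d^2 = (2.33e-04)^2 = 5.4289e-08 m^2
Numerator = (rho_p - rho_f) * g * d^2 = 66 * 9.81 * 5.4289e-08 = 3.5149956e-05
Denominator = 18 * mu = 18 * 0.001 = 0.018
v_s = 3.5149956e-05 / 0.018 = 0.00195278 m/s
Check: Re = rho_f * v_s * d / mu = 1000 * 0.00195278 * 2.33e-04 / 0.001 = 0.455 < 1, so Stokes' law applies.

0.00195278 m/s


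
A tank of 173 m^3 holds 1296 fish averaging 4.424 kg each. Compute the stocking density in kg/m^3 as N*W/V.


Total biomass = 1296 fish * 4.424 kg = 5733.504 kg
Density = total biomass / volume = 5733.504 / 173 = 33.1416 kg/m^3

33.1416 kg/m^3


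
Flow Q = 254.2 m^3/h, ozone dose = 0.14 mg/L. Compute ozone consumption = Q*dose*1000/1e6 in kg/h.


O3 demand (mg/h) = Q * dose * 1000 = 254.2 * 0.14 * 1000 = 35588 mg/h
Convert mg to kg: 35588 / 1e6 = 0.035588 kg/h

0.035588 kg/h


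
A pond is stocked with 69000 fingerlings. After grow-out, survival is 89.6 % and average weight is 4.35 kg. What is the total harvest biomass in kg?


Survivors = 69000 * 89.6/100 = 61824 fish
Harvest biomass = survivors * W_f = 61824 * 4.35 = 268934.4 kg

268934.4 kg


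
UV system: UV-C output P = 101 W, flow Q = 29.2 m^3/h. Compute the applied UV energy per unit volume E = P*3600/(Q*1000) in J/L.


Energy delivered per hour = 101 W * 3600 s = 363600 J/h
Volume treated per hour = 29.2 m^3/h * 1000 = 29200 L/h
dose = 363600 / 29200 = 12.4521 J/L

12.4521 J/L


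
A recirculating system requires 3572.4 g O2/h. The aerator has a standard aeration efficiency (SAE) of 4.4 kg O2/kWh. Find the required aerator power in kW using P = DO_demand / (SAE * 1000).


SAE in g O2/kWh = 4.4 * 1000 = 4400 g/kWh
P = DO_demand / SAE_g = 3572.4 / 4400 = 0.811909 kW

0.811909 kW


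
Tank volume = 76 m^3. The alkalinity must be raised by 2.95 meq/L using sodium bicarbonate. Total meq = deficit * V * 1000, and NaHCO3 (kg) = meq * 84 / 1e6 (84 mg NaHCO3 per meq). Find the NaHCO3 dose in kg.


Tank volume in L = 76 m^3 * 1000 = 76000 L
Total meq required = 2.95 meq/L * 76000 L = 224200 meq
NaHCO3 mass = 224200 meq * 84 mg/meq / 1e6 = 18.8328 kg

18.8328 kg


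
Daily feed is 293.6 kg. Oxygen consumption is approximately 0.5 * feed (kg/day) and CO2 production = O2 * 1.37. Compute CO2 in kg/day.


O2 = 293.6 * 0.5 = 146.8
CO2 = 146.8 * 1.37 = 201.116

201.116 kg/day


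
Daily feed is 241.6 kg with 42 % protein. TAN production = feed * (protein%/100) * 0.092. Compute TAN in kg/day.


Protein in feed = 241.6 * 42/100 = 101.472 kg/day
TAN = protein * 0.092 = 101.472 * 0.092 = 9.335424 kg/day

9.335424 kg/day


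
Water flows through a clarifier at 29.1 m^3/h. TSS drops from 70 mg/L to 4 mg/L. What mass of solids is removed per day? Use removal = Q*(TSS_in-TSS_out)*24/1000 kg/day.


Concentration drop: TSS_in - TSS_out = 70 - 4 = 66 mg/L
Hourly solids removed = Q * dTSS = 29.1 m^3/h * 66 mg/L = 1920.6 g/h  (m^3/h * mg/L = g/h)
Daily solids removed = 1920.6 * 24 = 46094.4 g/day
Convert g to kg: 46094.4 / 1000 = 46.0944 kg/day

46.0944 kg/day


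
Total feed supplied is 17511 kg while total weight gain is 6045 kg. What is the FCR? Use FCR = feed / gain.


FCR = feed consumed / weight gained
FCR = 17511 kg / 6045 kg = 2.89677

2.89677


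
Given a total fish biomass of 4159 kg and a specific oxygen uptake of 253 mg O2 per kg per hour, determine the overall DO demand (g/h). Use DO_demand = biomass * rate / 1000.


Total O2 consumption (mg/h) = 4159 kg * 253 mg/(kg*h) = 1052227 mg/h
Convert to g/h: 1052227 / 1000 = 1052.227 g/h

1052.227 g/h


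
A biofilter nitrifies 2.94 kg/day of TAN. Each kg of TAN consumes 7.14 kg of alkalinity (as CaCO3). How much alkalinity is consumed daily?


Alkalinity factor: 7.14 kg CaCO3 consumed per kg TAN nitrified
alk = 2.94 kg TAN * 7.14 = 20.9916 kg CaCO3/day

20.9916 kg CaCO3/day


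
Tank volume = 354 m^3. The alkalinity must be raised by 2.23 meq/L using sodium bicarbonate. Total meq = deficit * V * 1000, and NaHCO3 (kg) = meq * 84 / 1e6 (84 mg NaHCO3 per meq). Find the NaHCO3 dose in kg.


Tank volume in L = 354 m^3 * 1000 = 354000 L
Total meq required = 2.23 meq/L * 354000 L = 789420 meq
NaHCO3 mass = 789420 meq * 84 mg/meq / 1e6 = 66.3113 kg

66.3113 kg


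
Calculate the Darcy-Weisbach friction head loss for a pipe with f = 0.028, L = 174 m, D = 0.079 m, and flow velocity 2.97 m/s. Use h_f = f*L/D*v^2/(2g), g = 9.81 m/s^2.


v^2 = 2.97^2 = 8.8209 m^2/s^2
L/D = 174/0.079 = 2202.5316
h_f = f*(L/D)*v^2/(2g) = 0.028 * 2202.5316 * 8.8209 / 19.62 = 27.7264 m

27.7264 m


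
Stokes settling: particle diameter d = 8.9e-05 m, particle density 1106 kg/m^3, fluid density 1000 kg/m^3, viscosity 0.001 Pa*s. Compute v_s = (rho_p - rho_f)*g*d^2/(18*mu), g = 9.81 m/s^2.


Density difference: rho_p - rho_f = 1106 - 1000 = 106 kg/m^3
d^2 = (8.9e-05)^2 = 7.921e-09 m^2
Numerator = (rho_p - rho_f) * g * d^2 = 106 * 9.81 * 7.921e-09 = 8.2367311e-06
Denominator = 18 * mu = 18 * 0.001 = 0.018
v_s = 8.2367311e-06 / 0.018 = 4.57596e-04 m/s
Check: Re = rho_f * v_s * d / mu = 1000 * 4.57596e-04 * 8.9e-05 / 0.001 = 0.0407 < 1, so Stokes' law applies.

4.57596e-04 m/s


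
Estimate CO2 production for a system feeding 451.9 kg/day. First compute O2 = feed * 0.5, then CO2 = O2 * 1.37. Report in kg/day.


O2 = 451.9 * 0.5 = 225.95
CO2 = 225.95 * 1.37 = 309.5515

309.5515 kg/day


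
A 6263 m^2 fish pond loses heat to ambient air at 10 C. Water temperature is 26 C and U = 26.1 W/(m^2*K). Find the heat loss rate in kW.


Temperature difference dT = 26 - 10 = 16 K
Heat loss (W) = U * A * dT = 26.1 * 6263 * 16 = 2615428.8 W
Convert to kW: 2615428.8 / 1000 = 2615.4288 kW

2615.4288 kW


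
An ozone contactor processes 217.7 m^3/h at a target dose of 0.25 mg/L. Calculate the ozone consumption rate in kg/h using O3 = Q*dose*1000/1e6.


O3 demand (mg/h) = Q * dose * 1000 = 217.7 * 0.25 * 1000 = 54425 mg/h
Convert mg to kg: 54425 / 1e6 = 0.054425 kg/h

0.054425 kg/h


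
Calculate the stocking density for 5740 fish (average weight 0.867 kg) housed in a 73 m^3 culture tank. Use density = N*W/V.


Total biomass = 5740 fish * 0.867 kg = 4976.58 kg
Density = total biomass / volume = 4976.58 / 73 = 68.1723 kg/m^3

68.1723 kg/m^3


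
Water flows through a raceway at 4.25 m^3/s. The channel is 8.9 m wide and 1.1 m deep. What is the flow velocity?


Cross-sectional area = W * d = 8.9 * 1.1 = 9.79 m^2
Velocity = Q / A = 4.25 / 9.79 = 0.434116 m/s

0.434116 m/s


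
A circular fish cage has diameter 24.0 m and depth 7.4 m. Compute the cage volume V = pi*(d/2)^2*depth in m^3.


r = d/2 = 24.0/2 = 12 m
Base area = pi*r^2 = pi*12^2 = 452.38934 m^2
Volume = 452.38934 * 7.4 = 3347.68 m^3

3347.68 m^3


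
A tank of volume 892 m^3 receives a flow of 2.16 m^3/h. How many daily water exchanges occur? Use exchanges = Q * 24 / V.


Daily flow volume = 2.16 m^3/h * 24 h = 51.84 m^3/day
Exchanges = daily flow / tank volume = 51.84 / 892 = 0.0581166 exchanges/day

0.0581166 exchanges/day


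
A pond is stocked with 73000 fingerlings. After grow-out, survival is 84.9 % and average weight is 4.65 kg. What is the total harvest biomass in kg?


Survivors = 73000 * 84.9/100 = 61977 fish
Harvest biomass = survivors * W_f = 61977 * 4.65 = 288193.05 kg

288193.05 kg


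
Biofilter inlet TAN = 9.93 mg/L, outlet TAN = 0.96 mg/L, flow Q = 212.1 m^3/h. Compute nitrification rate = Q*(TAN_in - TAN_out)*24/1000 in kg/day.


Concentration drop: TAN_in - TAN_out = 9.93 - 0.96 = 8.97 mg/L
Hourly TAN removed = Q * dTAN = 212.1 m^3/h * 8.97 mg/L = 1902.537 g/h  (m^3/h * mg/L = g/h)
Daily TAN removed = 1902.537 * 24 = 45660.888 g/day
Convert to kg/day: 45660.888 / 1000 = 45.660888 kg/day

45.660888 kg/day


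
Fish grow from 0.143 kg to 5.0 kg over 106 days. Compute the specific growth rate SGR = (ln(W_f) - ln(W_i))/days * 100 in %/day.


ln(W_f) = ln(5.0) = 1.6094379
ln(W_i) = ln(0.143) = -1.9449106
ln(W_f) - ln(W_i) = 1.6094379 - -1.9449106 = 3.5543485
SGR = 3.5543485 / 106 * 100 = 3.35316 %/day

3.35316 %/day
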